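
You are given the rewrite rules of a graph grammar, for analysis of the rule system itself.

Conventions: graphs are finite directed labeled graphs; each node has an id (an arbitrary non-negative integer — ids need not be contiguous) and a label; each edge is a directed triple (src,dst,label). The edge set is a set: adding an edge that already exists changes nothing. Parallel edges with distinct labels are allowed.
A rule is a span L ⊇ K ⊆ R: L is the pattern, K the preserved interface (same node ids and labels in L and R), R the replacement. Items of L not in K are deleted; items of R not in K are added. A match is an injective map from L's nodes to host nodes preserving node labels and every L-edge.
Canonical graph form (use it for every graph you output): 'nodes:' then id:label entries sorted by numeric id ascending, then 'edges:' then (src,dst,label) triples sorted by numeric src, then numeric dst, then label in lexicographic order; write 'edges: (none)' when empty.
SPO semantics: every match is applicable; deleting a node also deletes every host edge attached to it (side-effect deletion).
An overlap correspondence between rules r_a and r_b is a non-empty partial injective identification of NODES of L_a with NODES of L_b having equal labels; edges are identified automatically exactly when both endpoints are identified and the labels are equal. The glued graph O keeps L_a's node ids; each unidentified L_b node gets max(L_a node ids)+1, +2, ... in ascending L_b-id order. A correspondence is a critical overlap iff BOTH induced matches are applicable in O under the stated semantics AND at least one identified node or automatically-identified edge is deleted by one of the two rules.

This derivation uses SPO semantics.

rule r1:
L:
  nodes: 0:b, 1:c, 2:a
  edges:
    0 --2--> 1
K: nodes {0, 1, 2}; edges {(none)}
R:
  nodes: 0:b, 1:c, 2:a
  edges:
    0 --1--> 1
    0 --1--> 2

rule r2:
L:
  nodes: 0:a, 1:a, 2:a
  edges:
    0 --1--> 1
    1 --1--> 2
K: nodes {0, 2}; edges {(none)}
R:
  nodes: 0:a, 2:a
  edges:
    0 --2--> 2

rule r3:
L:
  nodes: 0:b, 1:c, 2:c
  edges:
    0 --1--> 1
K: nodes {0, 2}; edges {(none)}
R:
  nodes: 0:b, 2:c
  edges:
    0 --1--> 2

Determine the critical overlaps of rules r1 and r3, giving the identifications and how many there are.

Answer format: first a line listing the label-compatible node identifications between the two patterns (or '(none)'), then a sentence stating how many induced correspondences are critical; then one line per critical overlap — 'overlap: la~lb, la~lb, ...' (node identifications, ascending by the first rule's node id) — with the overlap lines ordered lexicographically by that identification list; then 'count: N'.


label-compatible node identifications between L(r1) and L(r3): 0~0, 1~1, 1~2
2 of the induced correspondences are critical overlaps of r1 and r3.
overlap: 0~0, 1~1
overlap: 1~1
count: 2


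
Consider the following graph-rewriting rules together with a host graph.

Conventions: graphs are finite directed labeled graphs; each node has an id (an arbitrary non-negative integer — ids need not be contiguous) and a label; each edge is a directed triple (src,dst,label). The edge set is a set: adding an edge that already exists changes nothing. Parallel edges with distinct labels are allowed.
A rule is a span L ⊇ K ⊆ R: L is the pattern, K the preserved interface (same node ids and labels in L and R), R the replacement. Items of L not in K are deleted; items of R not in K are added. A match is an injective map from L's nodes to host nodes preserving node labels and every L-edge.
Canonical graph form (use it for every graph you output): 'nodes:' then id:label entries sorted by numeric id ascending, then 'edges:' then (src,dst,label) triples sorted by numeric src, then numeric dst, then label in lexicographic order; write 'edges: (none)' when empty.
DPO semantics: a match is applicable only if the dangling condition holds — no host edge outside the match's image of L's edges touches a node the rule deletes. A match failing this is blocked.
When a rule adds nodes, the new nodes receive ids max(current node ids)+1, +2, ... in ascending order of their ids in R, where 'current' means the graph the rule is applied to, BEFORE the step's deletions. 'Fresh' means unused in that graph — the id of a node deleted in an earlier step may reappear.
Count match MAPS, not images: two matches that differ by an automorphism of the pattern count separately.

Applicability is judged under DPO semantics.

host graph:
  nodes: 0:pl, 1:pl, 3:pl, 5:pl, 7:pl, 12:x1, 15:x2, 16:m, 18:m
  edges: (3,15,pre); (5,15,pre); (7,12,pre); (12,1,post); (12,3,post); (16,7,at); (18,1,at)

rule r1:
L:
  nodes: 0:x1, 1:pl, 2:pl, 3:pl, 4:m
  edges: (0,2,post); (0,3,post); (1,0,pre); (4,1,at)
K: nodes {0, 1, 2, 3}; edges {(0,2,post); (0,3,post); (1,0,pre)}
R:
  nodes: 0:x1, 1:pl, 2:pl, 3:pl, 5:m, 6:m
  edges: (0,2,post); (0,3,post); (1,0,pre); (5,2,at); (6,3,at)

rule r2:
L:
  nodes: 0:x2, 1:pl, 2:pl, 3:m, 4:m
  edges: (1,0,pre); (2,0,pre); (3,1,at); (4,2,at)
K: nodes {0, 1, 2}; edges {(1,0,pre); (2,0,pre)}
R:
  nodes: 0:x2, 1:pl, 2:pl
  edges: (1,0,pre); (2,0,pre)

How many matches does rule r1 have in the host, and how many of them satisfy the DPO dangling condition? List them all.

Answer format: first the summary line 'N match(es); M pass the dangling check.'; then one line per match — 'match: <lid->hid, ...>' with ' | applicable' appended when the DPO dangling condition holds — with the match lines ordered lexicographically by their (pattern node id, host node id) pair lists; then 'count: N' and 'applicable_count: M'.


2 match(es); 2 pass the dangling check.
match: 0->12, 1->7, 2->1, 3->3, 4->16 | applicable
match: 0->12, 1->7, 2->3, 3->1, 4->16 | applicable
count: 2
applicable_count: 2


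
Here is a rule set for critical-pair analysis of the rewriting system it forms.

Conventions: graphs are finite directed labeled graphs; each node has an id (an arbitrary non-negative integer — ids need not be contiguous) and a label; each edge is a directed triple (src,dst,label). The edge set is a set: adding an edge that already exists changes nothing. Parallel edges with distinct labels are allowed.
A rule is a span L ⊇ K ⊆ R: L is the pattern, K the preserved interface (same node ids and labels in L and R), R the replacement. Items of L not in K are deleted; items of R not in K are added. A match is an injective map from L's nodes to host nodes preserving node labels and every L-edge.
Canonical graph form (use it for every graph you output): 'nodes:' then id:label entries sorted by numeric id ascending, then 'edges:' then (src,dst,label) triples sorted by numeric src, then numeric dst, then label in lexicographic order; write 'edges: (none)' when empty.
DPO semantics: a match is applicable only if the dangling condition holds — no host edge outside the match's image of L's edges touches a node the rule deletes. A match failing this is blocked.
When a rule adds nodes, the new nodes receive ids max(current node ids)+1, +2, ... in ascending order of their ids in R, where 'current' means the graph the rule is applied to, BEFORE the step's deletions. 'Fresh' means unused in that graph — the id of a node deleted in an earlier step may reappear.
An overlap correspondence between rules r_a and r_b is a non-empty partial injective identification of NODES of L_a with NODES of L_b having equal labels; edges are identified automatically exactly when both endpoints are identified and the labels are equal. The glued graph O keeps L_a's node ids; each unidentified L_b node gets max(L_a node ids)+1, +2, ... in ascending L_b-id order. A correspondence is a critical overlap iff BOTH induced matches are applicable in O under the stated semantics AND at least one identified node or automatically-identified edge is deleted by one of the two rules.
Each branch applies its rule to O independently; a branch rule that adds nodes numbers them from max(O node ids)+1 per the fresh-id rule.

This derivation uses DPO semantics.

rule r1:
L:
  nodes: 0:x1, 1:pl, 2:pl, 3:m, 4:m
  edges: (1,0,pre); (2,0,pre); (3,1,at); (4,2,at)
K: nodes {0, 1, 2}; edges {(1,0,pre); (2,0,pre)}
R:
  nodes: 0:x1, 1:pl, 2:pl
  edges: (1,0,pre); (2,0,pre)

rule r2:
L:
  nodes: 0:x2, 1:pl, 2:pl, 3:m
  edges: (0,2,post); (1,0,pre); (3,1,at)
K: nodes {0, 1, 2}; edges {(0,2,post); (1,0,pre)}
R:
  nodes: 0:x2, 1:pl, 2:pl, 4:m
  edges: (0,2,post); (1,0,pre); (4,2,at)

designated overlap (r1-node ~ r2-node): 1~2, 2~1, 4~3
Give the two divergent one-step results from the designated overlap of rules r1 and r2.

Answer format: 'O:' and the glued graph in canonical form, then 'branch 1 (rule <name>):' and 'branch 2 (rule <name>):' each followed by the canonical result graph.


O:
nodes: 0:x1, 1:pl, 2:pl, 3:m, 4:m, 5:x2
edges: (1,0,pre); (2,0,pre); (2,5,pre); (3,1,at); (4,2,at); (5,1,post)
branch 1 (rule r1):
nodes: 0:x1, 1:pl, 2:pl, 5:x2
edges: (1,0,pre); (2,0,pre); (2,5,pre); (5,1,post)
branch 2 (rule r2):
nodes: 0:x1, 1:pl, 2:pl, 3:m, 5:x2, 6:m
edges: (1,0,pre); (2,0,pre); (2,5,pre); (3,1,at); (5,1,post); (6,1,at)


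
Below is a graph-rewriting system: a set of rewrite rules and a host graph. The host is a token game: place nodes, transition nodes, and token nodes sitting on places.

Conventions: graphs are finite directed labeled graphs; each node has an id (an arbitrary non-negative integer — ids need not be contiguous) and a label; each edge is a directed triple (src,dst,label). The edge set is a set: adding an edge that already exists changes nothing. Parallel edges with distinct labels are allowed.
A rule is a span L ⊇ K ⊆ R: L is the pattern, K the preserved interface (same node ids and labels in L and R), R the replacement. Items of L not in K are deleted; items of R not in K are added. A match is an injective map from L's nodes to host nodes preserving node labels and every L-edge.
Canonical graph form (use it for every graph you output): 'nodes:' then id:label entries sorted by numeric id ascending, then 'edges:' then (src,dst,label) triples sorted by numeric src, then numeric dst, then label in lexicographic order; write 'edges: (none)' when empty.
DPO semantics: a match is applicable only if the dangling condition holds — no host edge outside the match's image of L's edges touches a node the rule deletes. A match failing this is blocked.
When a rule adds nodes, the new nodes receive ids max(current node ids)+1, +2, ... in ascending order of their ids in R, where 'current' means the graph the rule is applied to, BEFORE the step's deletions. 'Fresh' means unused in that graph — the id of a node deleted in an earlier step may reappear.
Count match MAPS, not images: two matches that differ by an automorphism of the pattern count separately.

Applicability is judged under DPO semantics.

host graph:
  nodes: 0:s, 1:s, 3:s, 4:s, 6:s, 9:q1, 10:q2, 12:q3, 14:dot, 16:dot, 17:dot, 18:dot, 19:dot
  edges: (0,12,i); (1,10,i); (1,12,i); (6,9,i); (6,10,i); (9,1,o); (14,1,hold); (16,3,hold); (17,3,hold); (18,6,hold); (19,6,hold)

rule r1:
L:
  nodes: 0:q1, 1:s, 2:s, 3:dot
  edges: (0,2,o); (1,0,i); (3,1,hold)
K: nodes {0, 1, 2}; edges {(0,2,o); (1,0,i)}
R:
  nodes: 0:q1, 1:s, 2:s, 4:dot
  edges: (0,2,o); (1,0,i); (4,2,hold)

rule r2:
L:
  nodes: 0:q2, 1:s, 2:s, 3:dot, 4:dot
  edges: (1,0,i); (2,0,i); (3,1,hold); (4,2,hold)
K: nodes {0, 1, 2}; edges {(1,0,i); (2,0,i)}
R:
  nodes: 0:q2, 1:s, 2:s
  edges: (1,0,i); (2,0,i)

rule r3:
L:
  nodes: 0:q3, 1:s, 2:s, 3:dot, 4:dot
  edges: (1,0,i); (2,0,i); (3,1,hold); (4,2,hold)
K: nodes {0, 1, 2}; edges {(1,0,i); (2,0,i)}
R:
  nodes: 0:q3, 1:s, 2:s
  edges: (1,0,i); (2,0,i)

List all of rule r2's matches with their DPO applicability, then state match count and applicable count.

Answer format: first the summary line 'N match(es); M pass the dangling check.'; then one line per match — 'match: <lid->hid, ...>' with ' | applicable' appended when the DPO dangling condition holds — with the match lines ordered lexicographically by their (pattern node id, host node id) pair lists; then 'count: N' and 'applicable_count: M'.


4 match(es); 4 pass the dangling check.
match: 0->10, 1->1, 2->6, 3->14, 4->18 | applicable
match: 0->10, 1->1, 2->6, 3->14, 4->19 | applicable
match: 0->10, 1->6, 2->1, 3->18, 4->14 | applicable
match: 0->10, 1->6, 2->1, 3->19, 4->14 | applicable
count: 4
applicable_count: 4


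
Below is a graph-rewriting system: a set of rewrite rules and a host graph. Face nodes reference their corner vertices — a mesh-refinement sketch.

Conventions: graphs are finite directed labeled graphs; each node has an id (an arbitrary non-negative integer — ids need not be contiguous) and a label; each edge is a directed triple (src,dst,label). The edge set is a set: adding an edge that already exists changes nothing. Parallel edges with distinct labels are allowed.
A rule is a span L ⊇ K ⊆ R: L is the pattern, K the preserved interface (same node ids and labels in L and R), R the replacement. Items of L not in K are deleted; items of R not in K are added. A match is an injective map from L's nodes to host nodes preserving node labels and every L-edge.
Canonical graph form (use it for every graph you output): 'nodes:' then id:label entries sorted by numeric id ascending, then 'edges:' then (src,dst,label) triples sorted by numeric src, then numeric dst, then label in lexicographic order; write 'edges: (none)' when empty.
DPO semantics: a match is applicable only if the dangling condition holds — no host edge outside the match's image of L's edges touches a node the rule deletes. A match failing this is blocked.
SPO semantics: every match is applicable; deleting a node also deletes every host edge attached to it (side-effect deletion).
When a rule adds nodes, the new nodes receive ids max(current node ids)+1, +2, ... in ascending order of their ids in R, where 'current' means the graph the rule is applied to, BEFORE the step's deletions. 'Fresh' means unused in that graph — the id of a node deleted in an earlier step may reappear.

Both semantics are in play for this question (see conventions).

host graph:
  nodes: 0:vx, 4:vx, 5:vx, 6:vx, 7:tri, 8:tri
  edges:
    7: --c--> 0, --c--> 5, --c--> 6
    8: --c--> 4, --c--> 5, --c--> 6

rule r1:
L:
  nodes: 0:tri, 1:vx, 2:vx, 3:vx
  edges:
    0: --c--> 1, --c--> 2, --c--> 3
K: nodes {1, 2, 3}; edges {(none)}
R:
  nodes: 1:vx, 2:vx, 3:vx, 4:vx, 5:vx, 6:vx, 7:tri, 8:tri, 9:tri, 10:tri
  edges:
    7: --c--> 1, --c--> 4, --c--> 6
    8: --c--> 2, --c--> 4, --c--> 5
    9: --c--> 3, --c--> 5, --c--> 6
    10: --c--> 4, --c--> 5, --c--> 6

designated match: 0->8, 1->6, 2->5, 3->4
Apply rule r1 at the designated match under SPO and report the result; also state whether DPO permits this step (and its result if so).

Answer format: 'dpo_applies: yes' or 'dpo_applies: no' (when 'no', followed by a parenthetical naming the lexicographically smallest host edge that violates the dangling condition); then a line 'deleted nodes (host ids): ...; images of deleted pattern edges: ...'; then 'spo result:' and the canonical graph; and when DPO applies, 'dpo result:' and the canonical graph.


dpo_applies: yes
deleted nodes (host ids): 8; images of deleted pattern edges: (8,4,c); (8,5,c); (8,6,c)
spo result:
nodes: 0:vx, 4:vx, 5:vx, 6:vx, 7:tri, 9:vx, 10:vx, 11:vx, 12:tri, 13:tri, 14:tri, 15:tri
edges: (7,0,c); (7,5,c); (7,6,c); (12,6,c); (12,9,c); (12,11,c); (13,5,c); (13,9,c); (13,10,c); (14,4,c); (14,10,c); (14,11,c); (15,9,c); (15,10,c); (15,11,c)
dpo result:
nodes: 0:vx, 4:vx, 5:vx, 6:vx, 7:tri, 9:vx, 10:vx, 11:vx, 12:tri, 13:tri, 14:tri, 15:tri
edges: (7,0,c); (7,5,c); (7,6,c); (12,6,c); (12,9,c); (12,11,c); (13,5,c); (13,9,c); (13,10,c); (14,4,c); (14,10,c); (14,11,c); (15,9,c); (15,10,c); (15,11,c)


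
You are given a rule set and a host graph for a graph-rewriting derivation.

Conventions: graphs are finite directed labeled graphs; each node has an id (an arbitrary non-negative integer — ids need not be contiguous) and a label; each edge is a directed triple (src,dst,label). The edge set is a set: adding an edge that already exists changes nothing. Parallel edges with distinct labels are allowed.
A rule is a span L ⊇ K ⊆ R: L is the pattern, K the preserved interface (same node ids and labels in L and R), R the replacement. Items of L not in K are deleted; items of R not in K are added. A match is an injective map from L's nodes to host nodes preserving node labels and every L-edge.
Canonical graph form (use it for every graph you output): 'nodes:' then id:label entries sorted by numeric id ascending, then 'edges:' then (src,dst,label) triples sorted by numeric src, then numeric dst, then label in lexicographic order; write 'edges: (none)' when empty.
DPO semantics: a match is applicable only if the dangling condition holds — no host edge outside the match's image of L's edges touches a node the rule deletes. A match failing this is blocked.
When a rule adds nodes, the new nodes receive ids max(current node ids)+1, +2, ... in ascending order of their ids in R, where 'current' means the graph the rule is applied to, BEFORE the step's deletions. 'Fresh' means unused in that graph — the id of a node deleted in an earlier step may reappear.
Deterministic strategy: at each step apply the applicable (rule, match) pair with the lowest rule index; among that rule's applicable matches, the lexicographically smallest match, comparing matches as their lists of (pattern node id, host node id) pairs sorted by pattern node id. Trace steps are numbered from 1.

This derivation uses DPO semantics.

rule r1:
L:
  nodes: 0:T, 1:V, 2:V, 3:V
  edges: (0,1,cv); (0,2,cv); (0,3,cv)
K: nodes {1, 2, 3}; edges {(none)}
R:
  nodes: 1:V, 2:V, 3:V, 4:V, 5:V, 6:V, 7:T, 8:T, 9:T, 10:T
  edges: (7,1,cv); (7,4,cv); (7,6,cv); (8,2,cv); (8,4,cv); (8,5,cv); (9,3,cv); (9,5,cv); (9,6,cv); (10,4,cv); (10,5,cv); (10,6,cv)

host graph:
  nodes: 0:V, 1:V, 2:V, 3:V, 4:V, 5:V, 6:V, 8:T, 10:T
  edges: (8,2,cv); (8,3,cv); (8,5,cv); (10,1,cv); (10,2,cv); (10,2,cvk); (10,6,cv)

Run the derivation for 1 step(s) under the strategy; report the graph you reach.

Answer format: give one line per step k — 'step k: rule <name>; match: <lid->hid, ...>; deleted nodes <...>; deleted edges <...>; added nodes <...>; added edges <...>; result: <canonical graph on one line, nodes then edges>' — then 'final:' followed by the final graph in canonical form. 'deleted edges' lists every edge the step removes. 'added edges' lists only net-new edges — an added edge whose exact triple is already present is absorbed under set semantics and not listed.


step 1: rule r1; match: 0->8, 1->2, 2->3, 3->5; deleted nodes 8; deleted edges (8,2,cv); (8,3,cv); (8,5,cv); added nodes 11, 12, 13, 14, 15, 16, 17; added edges (14,2,cv); (14,11,cv); (14,13,cv); (15,3,cv); (15,11,cv); (15,12,cv); (16,5,cv); (16,12,cv); (16,13,cv); (17,11,cv); (17,12,cv); (17,13,cv); result: nodes: 0:V, 1:V, 2:V, 3:V, 4:V, 5:V, 6:V, 10:T, 11:V, 12:V, 13:V, 14:T, 15:T, 16:T, 17:T edges: (10,1,cv); (10,2,cv); (10,2,cvk); (10,6,cv); (14,2,cv); (14,11,cv); (14,13,cv); (15,3,cv); (15,11,cv); (15,12,cv); (16,5,cv); (16,12,cv); (16,13,cv); (17,11,cv); (17,12,cv); (17,13,cv)
final:
nodes: 0:V, 1:V, 2:V, 3:V, 4:V, 5:V, 6:V, 10:T, 11:V, 12:V, 13:V, 14:T, 15:T, 16:T, 17:T
edges: (10,1,cv); (10,2,cv); (10,2,cvk); (10,6,cv); (14,2,cv); (14,11,cv); (14,13,cv); (15,3,cv); (15,11,cv); (15,12,cv); (16,5,cv); (16,12,cv); (16,13,cv); (17,11,cv); (17,12,cv); (17,13,cv)


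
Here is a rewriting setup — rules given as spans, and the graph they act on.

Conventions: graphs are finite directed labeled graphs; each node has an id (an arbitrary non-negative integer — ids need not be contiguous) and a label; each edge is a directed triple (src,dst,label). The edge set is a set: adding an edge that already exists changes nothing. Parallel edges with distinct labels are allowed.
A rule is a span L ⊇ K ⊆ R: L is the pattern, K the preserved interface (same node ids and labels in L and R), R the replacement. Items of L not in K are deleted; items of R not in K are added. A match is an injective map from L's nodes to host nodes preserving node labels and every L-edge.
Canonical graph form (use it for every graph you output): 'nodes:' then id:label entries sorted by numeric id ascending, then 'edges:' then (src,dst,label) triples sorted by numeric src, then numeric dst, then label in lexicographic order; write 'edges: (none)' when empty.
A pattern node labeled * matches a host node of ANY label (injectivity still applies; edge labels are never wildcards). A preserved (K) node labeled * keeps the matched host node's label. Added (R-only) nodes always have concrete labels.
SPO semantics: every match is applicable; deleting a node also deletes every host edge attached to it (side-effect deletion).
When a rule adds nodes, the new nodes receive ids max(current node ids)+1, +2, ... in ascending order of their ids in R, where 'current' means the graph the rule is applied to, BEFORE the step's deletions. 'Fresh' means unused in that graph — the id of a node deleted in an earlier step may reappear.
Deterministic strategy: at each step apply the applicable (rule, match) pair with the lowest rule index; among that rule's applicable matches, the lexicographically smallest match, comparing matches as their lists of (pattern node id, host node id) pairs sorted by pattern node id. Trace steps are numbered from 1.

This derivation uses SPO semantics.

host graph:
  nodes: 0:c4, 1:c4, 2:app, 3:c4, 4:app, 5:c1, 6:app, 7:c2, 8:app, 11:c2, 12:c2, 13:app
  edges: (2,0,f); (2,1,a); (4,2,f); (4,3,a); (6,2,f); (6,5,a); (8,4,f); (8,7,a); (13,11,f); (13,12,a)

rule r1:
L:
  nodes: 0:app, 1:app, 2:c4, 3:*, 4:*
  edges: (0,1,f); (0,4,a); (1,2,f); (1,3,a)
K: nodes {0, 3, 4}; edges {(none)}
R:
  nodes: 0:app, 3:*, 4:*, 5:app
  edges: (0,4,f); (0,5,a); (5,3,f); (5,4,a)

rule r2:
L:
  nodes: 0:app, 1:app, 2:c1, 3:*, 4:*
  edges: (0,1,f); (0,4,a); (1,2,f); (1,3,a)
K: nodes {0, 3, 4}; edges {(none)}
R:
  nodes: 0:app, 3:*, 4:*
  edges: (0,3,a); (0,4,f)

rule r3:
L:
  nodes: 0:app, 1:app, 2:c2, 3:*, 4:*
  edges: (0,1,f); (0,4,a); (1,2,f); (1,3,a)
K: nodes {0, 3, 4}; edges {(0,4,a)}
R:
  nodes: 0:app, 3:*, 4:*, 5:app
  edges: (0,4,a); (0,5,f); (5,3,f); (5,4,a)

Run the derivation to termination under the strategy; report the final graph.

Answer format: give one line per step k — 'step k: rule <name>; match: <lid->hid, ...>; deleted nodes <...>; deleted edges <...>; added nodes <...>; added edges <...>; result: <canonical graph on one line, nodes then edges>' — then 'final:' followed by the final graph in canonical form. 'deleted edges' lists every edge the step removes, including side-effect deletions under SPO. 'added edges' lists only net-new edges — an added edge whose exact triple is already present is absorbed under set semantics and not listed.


step 1: rule r1; match: 0->4, 1->2, 2->0, 3->1, 4->3; deleted nodes 0, 2; deleted edges (2,0,f); (2,1,a); (4,2,f); (4,3,a); (6,2,f); added nodes 14; added edges (4,3,f); (4,14,a); (14,1,f); (14,3,a); result: nodes: 1:c4, 3:c4, 4:app, 5:c1, 6:app, 7:c2, 8:app, 11:c2, 12:c2, 13:app, 14:app edges: (4,3,f); (4,14,a); (6,5,a); (8,4,f); (8,7,a); (13,11,f); (13,12,a); (14,1,f); (14,3,a)
step 2: rule r1; match: 0->8, 1->4, 2->3, 3->14, 4->7; deleted nodes 3, 4; deleted edges (4,3,f); (4,14,a); (8,4,f); (8,7,a); (14,3,a); added nodes 15; added edges (8,7,f); (8,15,a); (15,7,a); (15,14,f); result: nodes: 1:c4, 5:c1, 6:app, 7:c2, 8:app, 11:c2, 12:c2, 13:app, 14:app, 15:app edges: (6,5,a); (8,7,f); (8,15,a); (13,11,f); (13,12,a); (14,1,f); (15,7,a); (15,14,f)
final:
nodes: 1:c4, 5:c1, 6:app, 7:c2, 8:app, 11:c2, 12:c2, 13:app, 14:app, 15:app
edges: (6,5,a); (8,7,f); (8,15,a); (13,11,f); (13,12,a); (14,1,f); (15,7,a); (15,14,f)


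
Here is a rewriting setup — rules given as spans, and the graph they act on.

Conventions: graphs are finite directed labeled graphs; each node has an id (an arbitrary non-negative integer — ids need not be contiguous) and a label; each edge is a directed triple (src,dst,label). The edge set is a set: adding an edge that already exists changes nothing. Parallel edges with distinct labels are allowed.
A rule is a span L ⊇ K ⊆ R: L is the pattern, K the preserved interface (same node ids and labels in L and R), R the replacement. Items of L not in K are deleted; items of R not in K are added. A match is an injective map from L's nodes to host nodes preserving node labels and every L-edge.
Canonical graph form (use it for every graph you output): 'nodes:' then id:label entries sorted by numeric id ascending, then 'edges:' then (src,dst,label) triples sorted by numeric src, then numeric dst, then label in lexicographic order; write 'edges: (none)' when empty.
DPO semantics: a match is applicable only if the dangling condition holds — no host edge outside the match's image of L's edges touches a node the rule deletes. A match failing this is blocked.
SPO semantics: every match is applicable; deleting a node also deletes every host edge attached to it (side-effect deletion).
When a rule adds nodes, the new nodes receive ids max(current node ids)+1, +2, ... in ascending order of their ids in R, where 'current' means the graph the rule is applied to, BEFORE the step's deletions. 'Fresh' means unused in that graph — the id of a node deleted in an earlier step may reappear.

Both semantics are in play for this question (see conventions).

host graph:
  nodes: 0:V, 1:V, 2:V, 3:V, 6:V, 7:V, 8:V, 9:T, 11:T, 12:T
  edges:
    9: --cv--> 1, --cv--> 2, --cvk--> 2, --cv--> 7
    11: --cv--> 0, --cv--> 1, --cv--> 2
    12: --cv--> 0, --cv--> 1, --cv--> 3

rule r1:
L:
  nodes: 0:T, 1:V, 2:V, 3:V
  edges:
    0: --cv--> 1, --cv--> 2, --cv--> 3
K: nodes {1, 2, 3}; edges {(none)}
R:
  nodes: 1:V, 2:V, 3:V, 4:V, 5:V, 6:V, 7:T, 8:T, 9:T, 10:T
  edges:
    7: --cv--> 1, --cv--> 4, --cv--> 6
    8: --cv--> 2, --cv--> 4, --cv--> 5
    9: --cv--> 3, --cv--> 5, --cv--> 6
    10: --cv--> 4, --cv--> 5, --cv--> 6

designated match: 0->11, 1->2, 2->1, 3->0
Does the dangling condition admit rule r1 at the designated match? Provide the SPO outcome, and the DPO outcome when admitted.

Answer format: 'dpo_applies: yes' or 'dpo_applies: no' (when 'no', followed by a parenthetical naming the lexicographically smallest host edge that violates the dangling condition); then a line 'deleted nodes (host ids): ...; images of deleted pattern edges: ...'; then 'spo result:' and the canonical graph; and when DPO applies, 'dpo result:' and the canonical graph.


dpo_applies: yes
deleted nodes (host ids): 11; images of deleted pattern edges: (11,0,cv); (11,1,cv); (11,2,cv)
spo result:
nodes: 0:V, 1:V, 2:V, 3:V, 6:V, 7:V, 8:V, 9:T, 12:T, 13:V, 14:V, 15:V, 16:T, 17:T, 18:T, 19:T
edges: (9,1,cv); (9,2,cv); (9,2,cvk); (9,7,cv); (12,0,cv); (12,1,cv); (12,3,cv); (16,2,cv); (16,13,cv); (16,15,cv); (17,1,cv); (17,13,cv); (17,14,cv); (18,0,cv); (18,14,cv); (18,15,cv); (19,13,cv); (19,14,cv); (19,15,cv)
dpo result:
nodes: 0:V, 1:V, 2:V, 3:V, 6:V, 7:V, 8:V, 9:T, 12:T, 13:V, 14:V, 15:V, 16:T, 17:T, 18:T, 19:T
edges: (9,1,cv); (9,2,cv); (9,2,cvk); (9,7,cv); (12,0,cv); (12,1,cv); (12,3,cv); (16,2,cv); (16,13,cv); (16,15,cv); (17,1,cv); (17,13,cv); (17,14,cv); (18,0,cv); (18,14,cv); (18,15,cv); (19,13,cv); (19,14,cv); (19,15,cv)


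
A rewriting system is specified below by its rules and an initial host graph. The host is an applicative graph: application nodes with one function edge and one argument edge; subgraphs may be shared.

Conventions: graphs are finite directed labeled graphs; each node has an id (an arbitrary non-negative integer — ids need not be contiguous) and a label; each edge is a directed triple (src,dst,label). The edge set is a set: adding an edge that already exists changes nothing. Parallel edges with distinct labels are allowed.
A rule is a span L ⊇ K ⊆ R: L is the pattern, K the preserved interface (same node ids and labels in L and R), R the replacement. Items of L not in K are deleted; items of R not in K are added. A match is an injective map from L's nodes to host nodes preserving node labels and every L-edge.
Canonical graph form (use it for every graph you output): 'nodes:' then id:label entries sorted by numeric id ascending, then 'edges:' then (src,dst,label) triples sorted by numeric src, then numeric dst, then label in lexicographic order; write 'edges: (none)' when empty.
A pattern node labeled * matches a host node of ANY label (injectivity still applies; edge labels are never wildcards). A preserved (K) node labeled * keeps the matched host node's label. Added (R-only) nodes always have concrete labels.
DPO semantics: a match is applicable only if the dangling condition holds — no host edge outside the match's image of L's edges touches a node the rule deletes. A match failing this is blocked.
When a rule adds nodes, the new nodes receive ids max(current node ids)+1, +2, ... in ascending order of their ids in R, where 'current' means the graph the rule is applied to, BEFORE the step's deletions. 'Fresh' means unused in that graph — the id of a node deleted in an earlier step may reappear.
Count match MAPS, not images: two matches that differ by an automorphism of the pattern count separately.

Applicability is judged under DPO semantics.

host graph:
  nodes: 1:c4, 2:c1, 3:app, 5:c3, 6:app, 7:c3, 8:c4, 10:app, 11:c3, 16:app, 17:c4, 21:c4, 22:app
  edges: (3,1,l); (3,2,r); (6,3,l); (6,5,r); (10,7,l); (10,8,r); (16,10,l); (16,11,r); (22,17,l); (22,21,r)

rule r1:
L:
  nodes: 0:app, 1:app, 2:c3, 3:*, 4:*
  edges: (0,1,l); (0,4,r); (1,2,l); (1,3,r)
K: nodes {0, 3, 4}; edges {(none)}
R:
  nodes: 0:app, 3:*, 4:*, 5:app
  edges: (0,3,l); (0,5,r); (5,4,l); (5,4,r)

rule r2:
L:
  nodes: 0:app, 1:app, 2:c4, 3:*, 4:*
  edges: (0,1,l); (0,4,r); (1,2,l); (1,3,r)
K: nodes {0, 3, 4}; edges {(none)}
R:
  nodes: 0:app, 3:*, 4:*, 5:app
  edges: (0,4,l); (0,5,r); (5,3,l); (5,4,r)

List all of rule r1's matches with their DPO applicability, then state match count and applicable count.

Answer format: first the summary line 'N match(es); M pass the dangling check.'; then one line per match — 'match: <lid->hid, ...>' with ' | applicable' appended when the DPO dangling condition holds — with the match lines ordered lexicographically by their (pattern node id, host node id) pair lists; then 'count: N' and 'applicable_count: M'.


1 match(es); 1 pass the dangling check.
match: 0->16, 1->10, 2->7, 3->8, 4->11 | applicable
count: 1
applicable_count: 1


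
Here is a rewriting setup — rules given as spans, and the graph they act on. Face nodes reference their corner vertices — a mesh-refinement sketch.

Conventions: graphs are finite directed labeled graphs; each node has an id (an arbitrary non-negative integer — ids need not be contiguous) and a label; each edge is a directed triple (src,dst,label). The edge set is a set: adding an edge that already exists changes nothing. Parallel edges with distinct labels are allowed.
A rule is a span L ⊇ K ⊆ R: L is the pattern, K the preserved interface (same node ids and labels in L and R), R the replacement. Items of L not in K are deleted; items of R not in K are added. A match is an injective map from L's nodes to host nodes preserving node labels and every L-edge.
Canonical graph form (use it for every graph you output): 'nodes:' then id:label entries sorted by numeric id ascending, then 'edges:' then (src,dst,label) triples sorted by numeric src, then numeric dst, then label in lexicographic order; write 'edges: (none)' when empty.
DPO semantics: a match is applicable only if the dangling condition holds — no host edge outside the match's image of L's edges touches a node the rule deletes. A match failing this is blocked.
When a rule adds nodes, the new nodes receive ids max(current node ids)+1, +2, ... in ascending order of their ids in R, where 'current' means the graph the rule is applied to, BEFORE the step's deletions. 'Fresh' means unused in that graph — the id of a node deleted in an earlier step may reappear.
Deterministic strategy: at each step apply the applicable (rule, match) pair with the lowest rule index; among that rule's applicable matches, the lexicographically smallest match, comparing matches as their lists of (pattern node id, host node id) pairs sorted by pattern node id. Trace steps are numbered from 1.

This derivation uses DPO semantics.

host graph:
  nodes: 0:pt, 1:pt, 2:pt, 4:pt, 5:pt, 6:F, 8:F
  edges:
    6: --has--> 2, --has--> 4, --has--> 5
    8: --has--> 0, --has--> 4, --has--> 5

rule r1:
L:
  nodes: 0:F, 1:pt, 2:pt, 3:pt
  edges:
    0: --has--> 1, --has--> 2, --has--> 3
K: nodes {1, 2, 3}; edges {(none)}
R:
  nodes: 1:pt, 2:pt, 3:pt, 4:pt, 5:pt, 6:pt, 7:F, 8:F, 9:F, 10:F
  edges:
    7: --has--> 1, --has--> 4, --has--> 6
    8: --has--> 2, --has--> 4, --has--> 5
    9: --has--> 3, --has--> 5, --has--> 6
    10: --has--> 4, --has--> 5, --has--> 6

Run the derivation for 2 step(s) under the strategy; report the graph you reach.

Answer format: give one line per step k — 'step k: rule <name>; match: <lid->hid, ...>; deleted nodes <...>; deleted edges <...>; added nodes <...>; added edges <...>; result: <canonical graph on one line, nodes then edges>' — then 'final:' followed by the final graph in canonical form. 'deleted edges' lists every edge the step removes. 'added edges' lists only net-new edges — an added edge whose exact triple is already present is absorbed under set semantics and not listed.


step 1: rule r1; match: 0->6, 1->2, 2->4, 3->5; deleted nodes 6; deleted edges (6,2,has); (6,4,has); (6,5,has); added nodes 9, 10, 11, 12, 13, 14, 15; added edges (12,2,has); (12,9,has); (12,11,has); (13,4,has); (13,9,has); (13,10,has); (14,5,has); (14,10,has); (14,11,has); (15,9,has); (15,10,has); (15,11,has); result: nodes: 0:pt, 1:pt, 2:pt, 4:pt, 5:pt, 8:F, 9:pt, 10:pt, 11:pt, 12:F, 13:F, 14:F, 15:F edges: (8,0,has); (8,4,has); (8,5,has); (12,2,has); (12,9,has); (12,11,has); (13,4,has); (13,9,has); (13,10,has); (14,5,has); (14,10,has); (14,11,has); (15,9,has); (15,10,has); (15,11,has)
step 2: rule r1; match: 0->8, 1->0, 2->4, 3->5; deleted nodes 8; deleted edges (8,0,has); (8,4,has); (8,5,has); added nodes 16, 17, 18, 19, 20, 21, 22; added edges (19,0,has); (19,16,has); (19,18,has); (20,4,has); (20,16,has); (20,17,has); (21,5,has); (21,17,has); (21,18,has); (22,16,has); (22,17,has); (22,18,has); result: nodes: 0:pt, 1:pt, 2:pt, 4:pt, 5:pt, 9:pt, 10:pt, 11:pt, 12:F, 13:F, 14:F, 15:F, 16:pt, 17:pt, 18:pt, 19:F, 20:F, 21:F, 22:F edges: (12,2,has); (12,9,has); (12,11,has); (13,4,has); (13,9,has); (13,10,has); (14,5,has); (14,10,has); (14,11,has); (15,9,has); (15,10,has); (15,11,has); (19,0,has); (19,16,has); (19,18,has); (20,4,has); (20,16,has); (20,17,has); (21,5,has); (21,17,has); (21,18,has); (22,16,has); (22,17,has); (22,18,has)
final:
nodes: 0:pt, 1:pt, 2:pt, 4:pt, 5:pt, 9:pt, 10:pt, 11:pt, 12:F, 13:F, 14:F, 15:F, 16:pt, 17:pt, 18:pt, 19:F, 20:F, 21:F, 22:F
edges: (12,2,has); (12,9,has); (12,11,has); (13,4,has); (13,9,has); (13,10,has); (14,5,has); (14,10,has); (14,11,has); (15,9,has); (15,10,has); (15,11,has); (19,0,has); (19,16,has); (19,18,has); (20,4,has); (20,16,has); (20,17,has); (21,5,has); (21,17,has); (21,18,has); (22,16,has); (22,17,has); (22,18,has)


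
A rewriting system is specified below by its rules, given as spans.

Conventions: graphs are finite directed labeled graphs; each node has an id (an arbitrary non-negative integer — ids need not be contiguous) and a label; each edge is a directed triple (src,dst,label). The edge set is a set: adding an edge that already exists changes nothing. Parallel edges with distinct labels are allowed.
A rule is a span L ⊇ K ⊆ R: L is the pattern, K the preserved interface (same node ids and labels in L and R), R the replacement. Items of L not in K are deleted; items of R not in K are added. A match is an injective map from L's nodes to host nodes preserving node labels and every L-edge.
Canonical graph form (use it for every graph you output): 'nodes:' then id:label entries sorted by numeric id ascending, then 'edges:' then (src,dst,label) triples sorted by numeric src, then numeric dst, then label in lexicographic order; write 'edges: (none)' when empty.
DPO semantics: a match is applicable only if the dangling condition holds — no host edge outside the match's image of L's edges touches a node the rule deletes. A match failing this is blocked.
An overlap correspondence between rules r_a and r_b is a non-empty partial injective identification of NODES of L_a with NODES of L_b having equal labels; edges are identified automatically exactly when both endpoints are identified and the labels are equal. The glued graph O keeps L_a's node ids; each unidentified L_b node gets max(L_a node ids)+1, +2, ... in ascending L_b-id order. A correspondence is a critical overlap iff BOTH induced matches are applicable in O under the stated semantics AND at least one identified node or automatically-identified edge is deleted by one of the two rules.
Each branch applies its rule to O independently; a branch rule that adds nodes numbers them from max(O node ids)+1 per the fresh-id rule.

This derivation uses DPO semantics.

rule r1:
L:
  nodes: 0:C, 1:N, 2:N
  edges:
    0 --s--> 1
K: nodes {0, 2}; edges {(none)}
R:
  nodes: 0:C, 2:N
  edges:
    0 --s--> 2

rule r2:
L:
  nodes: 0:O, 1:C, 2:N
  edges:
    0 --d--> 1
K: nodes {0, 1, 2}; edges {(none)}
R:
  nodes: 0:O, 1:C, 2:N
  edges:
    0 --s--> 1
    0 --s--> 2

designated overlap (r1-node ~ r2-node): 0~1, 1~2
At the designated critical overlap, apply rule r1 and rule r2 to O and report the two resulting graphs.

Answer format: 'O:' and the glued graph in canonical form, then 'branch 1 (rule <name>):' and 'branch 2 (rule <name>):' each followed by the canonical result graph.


O:
nodes: 0:C, 1:N, 2:N, 3:O
edges: (0,1,s); (3,0,d)
branch 1 (rule r1):
nodes: 0:C, 2:N, 3:O
edges: (0,2,s); (3,0,d)
branch 2 (rule r2):
nodes: 0:C, 1:N, 2:N, 3:O
edges: (0,1,s); (3,0,s); (3,1,s)


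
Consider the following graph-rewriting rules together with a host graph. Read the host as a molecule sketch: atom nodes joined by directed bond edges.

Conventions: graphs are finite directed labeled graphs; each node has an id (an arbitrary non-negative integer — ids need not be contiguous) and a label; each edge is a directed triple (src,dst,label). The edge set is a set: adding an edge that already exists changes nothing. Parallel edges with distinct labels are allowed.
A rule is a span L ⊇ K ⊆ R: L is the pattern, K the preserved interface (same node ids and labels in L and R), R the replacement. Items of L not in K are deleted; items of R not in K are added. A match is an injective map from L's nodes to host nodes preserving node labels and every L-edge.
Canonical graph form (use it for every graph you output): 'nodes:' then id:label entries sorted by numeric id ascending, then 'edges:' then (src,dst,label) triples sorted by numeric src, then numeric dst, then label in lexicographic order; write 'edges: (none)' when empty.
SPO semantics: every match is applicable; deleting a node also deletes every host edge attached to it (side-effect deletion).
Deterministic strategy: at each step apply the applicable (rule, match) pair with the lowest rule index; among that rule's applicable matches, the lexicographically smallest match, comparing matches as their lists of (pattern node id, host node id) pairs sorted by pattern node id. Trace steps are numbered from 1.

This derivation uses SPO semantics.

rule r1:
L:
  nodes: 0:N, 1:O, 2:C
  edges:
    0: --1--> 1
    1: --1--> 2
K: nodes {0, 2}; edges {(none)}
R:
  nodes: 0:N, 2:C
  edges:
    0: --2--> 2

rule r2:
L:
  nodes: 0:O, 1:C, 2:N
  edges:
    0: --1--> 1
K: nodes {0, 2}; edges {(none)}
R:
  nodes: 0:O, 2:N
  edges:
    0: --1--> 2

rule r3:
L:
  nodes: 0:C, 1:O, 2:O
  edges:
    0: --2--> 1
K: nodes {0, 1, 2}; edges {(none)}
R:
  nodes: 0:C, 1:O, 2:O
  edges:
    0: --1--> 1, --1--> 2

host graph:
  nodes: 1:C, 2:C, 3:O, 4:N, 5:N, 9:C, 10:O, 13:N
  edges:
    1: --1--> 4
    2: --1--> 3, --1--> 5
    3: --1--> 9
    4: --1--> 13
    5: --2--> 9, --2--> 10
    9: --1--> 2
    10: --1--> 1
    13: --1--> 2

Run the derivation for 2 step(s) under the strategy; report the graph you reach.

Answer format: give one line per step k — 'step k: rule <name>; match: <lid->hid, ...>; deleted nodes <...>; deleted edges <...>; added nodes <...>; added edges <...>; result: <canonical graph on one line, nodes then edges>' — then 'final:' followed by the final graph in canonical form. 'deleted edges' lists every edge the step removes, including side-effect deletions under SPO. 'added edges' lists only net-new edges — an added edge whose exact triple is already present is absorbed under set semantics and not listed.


step 1: rule r2; match: 0->3, 1->9, 2->4; deleted nodes 9; deleted edges (3,9,1); (5,9,2); (9,2,1); added nodes (none); added edges (3,4,1); result: nodes: 1:C, 2:C, 3:O, 4:N, 5:N, 10:O, 13:N edges: (1,4,1); (2,3,1); (2,5,1); (3,4,1); (4,13,1); (5,10,2); (10,1,1); (13,2,1)
step 2: rule r2; match: 0->10, 1->1, 2->4; deleted nodes 1; deleted edges (1,4,1); (10,1,1); added nodes (none); added edges (10,4,1); result: nodes: 2:C, 3:O, 4:N, 5:N, 10:O, 13:N edges: (2,3,1); (2,5,1); (3,4,1); (4,13,1); (5,10,2); (10,4,1); (13,2,1)
final:
nodes: 2:C, 3:O, 4:N, 5:N, 10:O, 13:N
edges: (2,3,1); (2,5,1); (3,4,1); (4,13,1); (5,10,2); (10,4,1); (13,2,1)
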